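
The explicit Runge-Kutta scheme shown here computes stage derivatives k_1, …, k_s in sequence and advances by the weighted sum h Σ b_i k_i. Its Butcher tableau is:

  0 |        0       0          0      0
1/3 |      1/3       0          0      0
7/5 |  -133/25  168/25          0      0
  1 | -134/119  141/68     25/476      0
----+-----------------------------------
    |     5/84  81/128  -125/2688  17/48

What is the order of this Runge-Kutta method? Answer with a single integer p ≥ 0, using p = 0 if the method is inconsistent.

4

b = (5/84, 81/128, -125/2688, 17/48)
c = (0, 1/3, 7/5, 1)
Ac = (0, 0, 56/25, 13/17)
Σ b_i: 5/84·1 + 81/128·1 + (-125/2688)·1 + 17/48·1 = 1 ✓
b·c: 81/128·1/3 + (-125/2688)·7/5 + 17/48·1 = 1/2 ✓
b·c²: 81/128·1/9 + (-125/2688)·49/25 + 17/48·1 = 1/3 ✓
b·Ac: (-125/2688)·56/25 + 17/48·13/17 = 1/6 ✓
b·c³: 81/128·1/27 + (-125/2688)·343/125 + 17/48·1 = 1/4 ✓
b·(c∘Ac): (-125/2688)·392/125 + 17/48·13/17 = 1/8 ✓
b·Ac²: (-125/2688)·56/75 + 17/48·1/3 = 1/12 ✓
b·A²c: 17/48·2/17 = 1/24 ✓; 4 stages ⇒ order 4.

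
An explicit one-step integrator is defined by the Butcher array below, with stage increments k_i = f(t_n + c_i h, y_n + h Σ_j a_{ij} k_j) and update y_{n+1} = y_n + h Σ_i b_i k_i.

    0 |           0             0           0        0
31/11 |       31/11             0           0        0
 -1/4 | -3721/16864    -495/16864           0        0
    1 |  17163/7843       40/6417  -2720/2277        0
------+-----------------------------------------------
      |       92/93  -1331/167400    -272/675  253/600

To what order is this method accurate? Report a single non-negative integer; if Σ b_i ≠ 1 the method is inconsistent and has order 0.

b = (92/93, -1331/167400, -272/675, 253/600)
c = (0, 31/11, -1/4, 1)
Ac = (0, 0, -45/544, 80/253)
Σ b_i: 92/93·1 + (-1331/167400)·1 + (-272/675)·1 + 253/600·1 = 1 ✓
b·c: (-1331/167400)·31/11 + (-272/675)·(-1/4) + 253/600·1 = 1/2 ✓
b·c²: (-1331/167400)·961/121 + (-272/675)·1/16 + 253/600·1 = 1/3 ✓
b·Ac: (-272/675)·(-45/544) + 253/600·80/253 = 1/6 ✓
b·c³: (-1331/167400)·29791/1331 + (-272/675)·(-1/64) + 253/600·1 = 1/4 ✓
b·(c∘Ac): (-272/675)·45/2176 + 253/600·80/253 = 1/8 ✓
b·Ac²: (-272/675)·(-1395/5984) + 253/600·(-70/2783) = 1/12 ✓
b·A²c: 253/600·25/253 = 1/24 ✓; 4 stages ⇒ order 4.

4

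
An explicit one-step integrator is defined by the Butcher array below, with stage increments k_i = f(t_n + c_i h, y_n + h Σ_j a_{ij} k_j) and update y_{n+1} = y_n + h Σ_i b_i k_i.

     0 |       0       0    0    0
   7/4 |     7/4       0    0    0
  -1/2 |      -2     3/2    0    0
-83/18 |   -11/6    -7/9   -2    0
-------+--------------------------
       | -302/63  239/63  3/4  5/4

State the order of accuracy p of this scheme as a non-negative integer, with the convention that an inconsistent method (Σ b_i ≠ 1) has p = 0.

2

b = (-302/63, 239/63, 3/4, 5/4)
c = (0, 7/4, -1/2, -83/18)
Ac = (0, 0, 21/8, -13/36)
Σ b_i: (-302/63)·1 + 239/63·1 + 3/4·1 + 5/4·1 = 1 ✓
b·c: 239/63·7/4 + 3/4·(-1/2) + 5/4·(-83/18) = 1/2 ✓
b·c²: 239/63·49/16 + 3/4·1/4 + 5/4·6889/324 = 49745/1296 ≠ 1/3 ⇒ order 2.
b·Ac: 3/4·21/8 + 5/4·(-13/36) = 437/288 ≠ 1/6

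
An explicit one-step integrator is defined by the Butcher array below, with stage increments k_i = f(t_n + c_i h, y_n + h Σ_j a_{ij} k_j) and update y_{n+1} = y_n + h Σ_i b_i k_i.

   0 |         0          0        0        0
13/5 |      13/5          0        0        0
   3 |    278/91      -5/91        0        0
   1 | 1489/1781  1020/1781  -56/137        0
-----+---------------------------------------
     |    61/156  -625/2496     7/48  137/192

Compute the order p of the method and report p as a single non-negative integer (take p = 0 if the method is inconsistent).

4

b = (61/156, -625/2496, 7/48, 137/192)
c = (0, 13/5, 3, 1)
Ac = (0, 0, -1/7, 36/137)
Σ b_i: 61/156·1 + (-625/2496)·1 + 7/48·1 + 137/192·1 = 1 ✓
b·c: (-625/2496)·13/5 + 7/48·3 + 137/192·1 = 1/2 ✓
b·c²: (-625/2496)·169/25 + 7/48·9 + 137/192·1 = 1/3 ✓
b·Ac: 7/48·(-1/7) + 137/192·36/137 = 1/6 ✓
b·c³: (-625/2496)·2197/125 + 7/48·27 + 137/192·1 = 1/4 ✓
b·(c∘Ac): 7/48·(-3/7) + 137/192·36/137 = 1/8 ✓
b·Ac²: 7/48·(-13/35) + 137/192·132/685 = 1/12 ✓
b·A²c: 137/192·8/137 = 1/24 ✓; 4 stages ⇒ order 4.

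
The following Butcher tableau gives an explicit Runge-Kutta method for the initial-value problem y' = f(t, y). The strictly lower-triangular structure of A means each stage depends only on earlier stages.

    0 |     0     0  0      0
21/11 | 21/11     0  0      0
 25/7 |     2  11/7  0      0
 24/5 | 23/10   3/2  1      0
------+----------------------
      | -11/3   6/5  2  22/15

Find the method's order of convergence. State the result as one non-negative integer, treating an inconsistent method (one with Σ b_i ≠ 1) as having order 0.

1

b = (-11/3, 6/5, 2, 22/15)
c = (0, 21/11, 25/7, 24/5)
Ac = (0, 0, 3, 991/154)
Σ b_i: (-11/3)·1 + 6/5·1 + 2·1 + 22/15·1 = 1 ✓
b·c: 6/5·21/11 + 2·25/7 + 22/15·24/5 = 31712/1925 ≠ 1/2 ⇒ order 1.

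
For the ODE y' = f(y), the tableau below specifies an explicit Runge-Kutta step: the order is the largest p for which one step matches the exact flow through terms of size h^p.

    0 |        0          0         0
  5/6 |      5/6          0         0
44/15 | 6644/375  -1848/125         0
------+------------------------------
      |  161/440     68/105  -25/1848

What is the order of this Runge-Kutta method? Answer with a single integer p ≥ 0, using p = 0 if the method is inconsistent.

b = (161/440, 68/105, -25/1848)
c = (0, 5/6, 44/15)
Ac = (0, 0, -308/25)
Σ b_i: 161/440·1 + 68/105·1 + (-25/1848)·1 = 1 ✓
b·c: 68/105·5/6 + (-25/1848)·44/15 = 1/2 ✓
b·c²: 68/105·25/36 + (-25/1848)·1936/225 = 1/3 ✓
b·Ac: (-25/1848)·(-308/25) = 1/6 ✓; 3 stages ⇒ order 3.

3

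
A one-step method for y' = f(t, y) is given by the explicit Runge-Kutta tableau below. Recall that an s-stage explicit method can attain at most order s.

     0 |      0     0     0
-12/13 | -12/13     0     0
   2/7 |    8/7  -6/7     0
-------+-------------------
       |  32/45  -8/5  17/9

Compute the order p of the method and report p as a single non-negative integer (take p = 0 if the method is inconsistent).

b = (32/45, -8/5, 17/9)
c = (0, -12/13, 2/7)
Ac = (0, 0, 72/91)
Σ b_i: 32/45·1 + (-8/5)·1 + 17/9·1 = 1 ✓
b·c: (-8/5)·(-12/13) + 17/9·2/7 = 8258/4095 ≠ 1/2 ⇒ order 1.

1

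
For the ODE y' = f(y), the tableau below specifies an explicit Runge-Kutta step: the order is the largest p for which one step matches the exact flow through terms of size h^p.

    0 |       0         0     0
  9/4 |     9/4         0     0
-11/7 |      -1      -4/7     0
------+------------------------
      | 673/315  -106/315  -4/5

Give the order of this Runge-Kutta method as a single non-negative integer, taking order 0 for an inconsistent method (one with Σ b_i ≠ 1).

2

b = (673/315, -106/315, -4/5)
c = (0, 9/4, -11/7)
Ac = (0, 0, -9/7)
Σ b_i: 673/315·1 + (-106/315)·1 + (-4/5)·1 = 1 ✓
b·c: (-106/315)·9/4 + (-4/5)·(-11/7) = 1/2 ✓
b·c²: (-106/315)·81/16 + (-4/5)·121/49 = -7211/1960 ≠ 1/3 ⇒ order 2.
b·Ac: (-4/5)·(-9/7) = 36/35 ≠ 1/6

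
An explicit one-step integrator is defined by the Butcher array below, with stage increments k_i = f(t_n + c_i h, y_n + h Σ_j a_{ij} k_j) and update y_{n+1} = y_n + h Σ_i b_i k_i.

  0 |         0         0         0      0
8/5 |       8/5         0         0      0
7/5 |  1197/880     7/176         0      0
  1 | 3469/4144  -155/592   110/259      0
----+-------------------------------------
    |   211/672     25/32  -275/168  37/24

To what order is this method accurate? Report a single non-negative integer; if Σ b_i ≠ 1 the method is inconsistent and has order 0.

4

b = (211/672, 25/32, -275/168, 37/24)
c = (0, 8/5, 7/5, 1)
Ac = (0, 0, 7/110, 13/74)
Σ b_i: 211/672·1 + 25/32·1 + (-275/168)·1 + 37/24·1 = 1 ✓
b·c: 25/32·8/5 + (-275/168)·7/5 + 37/24·1 = 1/2 ✓
b·c²: 25/32·64/25 + (-275/168)·49/25 + 37/24·1 = 1/3 ✓
b·Ac: (-275/168)·7/110 + 37/24·13/74 = 1/6 ✓
b·c³: 25/32·512/125 + (-275/168)·343/125 + 37/24·1 = 1/4 ✓
b·(c∘Ac): (-275/168)·49/550 + 37/24·13/74 = 1/8 ✓
b·Ac²: (-275/168)·28/275 + 37/24·6/37 = 1/12 ✓
b·A²c: 37/24·1/37 = 1/24 ✓; 4 stages ⇒ order 4.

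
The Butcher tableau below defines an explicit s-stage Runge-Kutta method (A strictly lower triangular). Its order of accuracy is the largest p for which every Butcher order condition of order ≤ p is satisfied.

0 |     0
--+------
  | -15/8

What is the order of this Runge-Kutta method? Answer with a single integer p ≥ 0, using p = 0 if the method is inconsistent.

b = (-15/8)
c = (0)
Σ b_i: (-15/8)·1 = -15/8 ≠ 1 ⇒ order 0.

0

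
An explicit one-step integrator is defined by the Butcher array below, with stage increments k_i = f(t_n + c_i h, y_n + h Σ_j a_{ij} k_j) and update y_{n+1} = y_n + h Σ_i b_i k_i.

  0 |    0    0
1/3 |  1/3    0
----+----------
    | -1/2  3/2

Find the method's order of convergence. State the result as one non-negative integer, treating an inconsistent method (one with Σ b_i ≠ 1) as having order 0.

2

b = (-1/2, 3/2)
c = (0, 1/3)
Σ b_i: (-1/2)·1 + 3/2·1 = 1 ✓
b·c: 3/2·1/3 = 1/2 ✓; 2 stages ⇒ order 2.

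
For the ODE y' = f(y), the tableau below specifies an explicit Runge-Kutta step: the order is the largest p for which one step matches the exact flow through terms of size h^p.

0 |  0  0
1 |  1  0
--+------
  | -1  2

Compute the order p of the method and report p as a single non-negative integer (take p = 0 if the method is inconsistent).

1

b = (-1, 2)
c = (0, 1)
Σ b_i: (-1)·1 + 2·1 = 1 ✓
b·c: 2·1 = 2 ≠ 1/2 ⇒ order 1.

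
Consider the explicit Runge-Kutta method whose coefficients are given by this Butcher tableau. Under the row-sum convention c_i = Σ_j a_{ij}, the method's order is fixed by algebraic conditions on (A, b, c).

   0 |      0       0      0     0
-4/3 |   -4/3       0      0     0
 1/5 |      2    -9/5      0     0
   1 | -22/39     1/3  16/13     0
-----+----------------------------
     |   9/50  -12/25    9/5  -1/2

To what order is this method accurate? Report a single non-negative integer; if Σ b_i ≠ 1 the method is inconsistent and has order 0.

b = (9/50, -12/25, 9/5, -1/2)
c = (0, -4/3, 1/5, 1)
Ac = (0, 0, 12/5, -116/585)
Σ b_i: 9/50·1 + (-12/25)·1 + 9/5·1 + (-1/2)·1 = 1 ✓
b·c: (-12/25)·(-4/3) + 9/5·1/5 + (-1/2)·1 = 1/2 ✓
b·c²: (-12/25)·16/9 + 9/5·1/25 + (-1/2)·1 = -961/750 ≠ 1/3 ⇒ order 2.
b·Ac: 9/5·12/5 + (-1/2)·(-116/585) = 12926/2925 ≠ 1/6

2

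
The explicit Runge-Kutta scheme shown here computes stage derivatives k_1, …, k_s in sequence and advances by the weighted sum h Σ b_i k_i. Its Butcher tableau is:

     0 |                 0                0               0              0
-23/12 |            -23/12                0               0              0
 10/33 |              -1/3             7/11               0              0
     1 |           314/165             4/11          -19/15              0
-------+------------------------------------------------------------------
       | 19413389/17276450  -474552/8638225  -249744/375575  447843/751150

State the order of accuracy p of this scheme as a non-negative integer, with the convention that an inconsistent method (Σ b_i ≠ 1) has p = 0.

3

b = (19413389/17276450, -474552/8638225, -249744/375575, 447843/751150)
c = (0, -23/12, 10/33, 1)
Ac = (0, 0, -161/132, -107/99)
Σ b_i: 19413389/17276450·1 + (-474552/8638225)·1 + (-249744/375575)·1 + 447843/751150·1 = 1 ✓
b·c: (-474552/8638225)·(-23/12) + (-249744/375575)·10/33 + 447843/751150·1 = 1/2 ✓
b·c²: (-474552/8638225)·529/144 + (-249744/375575)·100/1089 + 447843/751150·1 = 1/3 ✓
b·Ac: (-249744/375575)·(-161/132) + 447843/751150·(-107/99) = 1/6 ✓
b·c³: (-474552/8638225)·(-12167/1728) + (-249744/375575)·1000/35937 + 447843/751150·1 = 57380183/59491080 ≠ 1/4 ⇒ order 3.
b·(c∘Ac): (-249744/375575)·(-805/2178) + 447843/751150·(-107/99) = -299419/751150 ≠ 1/8
b·Ac²: (-249744/375575)·3703/1584 + 447843/751150·15937/13068 = -246119989/297455400 ≠ 1/12
b·A²c: 447843/751150·3059/1980 = 41513689/45069000 ≠ 1/24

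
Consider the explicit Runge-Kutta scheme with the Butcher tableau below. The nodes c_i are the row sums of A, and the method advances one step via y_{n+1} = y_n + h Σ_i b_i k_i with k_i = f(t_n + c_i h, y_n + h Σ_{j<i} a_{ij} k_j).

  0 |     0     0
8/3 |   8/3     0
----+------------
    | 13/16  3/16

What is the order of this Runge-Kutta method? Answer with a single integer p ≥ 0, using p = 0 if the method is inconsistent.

b = (13/16, 3/16)
c = (0, 8/3)
Σ b_i: 13/16·1 + 3/16·1 = 1 ✓
b·c: 3/16·8/3 = 1/2 ✓; 2 stages ⇒ order 2.

2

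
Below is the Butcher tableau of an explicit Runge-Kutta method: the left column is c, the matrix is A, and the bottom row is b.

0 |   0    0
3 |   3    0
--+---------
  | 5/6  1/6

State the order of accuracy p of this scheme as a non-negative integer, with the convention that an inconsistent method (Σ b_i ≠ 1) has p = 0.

2

b = (5/6, 1/6)
c = (0, 3)
Σ b_i: 5/6·1 + 1/6·1 = 1 ✓
b·c: 1/6·3 = 1/2 ✓; 2 stages ⇒ order 2.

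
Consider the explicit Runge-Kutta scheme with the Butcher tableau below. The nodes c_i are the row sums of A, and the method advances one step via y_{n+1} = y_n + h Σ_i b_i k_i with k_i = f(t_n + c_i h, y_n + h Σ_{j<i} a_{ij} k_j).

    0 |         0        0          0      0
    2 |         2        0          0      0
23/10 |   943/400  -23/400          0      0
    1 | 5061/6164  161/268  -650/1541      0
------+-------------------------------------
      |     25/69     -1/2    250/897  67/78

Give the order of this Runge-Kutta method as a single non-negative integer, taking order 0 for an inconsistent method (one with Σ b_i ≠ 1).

4

b = (25/69, -1/2, 250/897, 67/78)
c = (0, 2, 23/10, 1)
Ac = (0, 0, -23/200, 31/134)
Σ b_i: 25/69·1 + (-1/2)·1 + 250/897·1 + 67/78·1 = 1 ✓
b·c: (-1/2)·2 + 250/897·23/10 + 67/78·1 = 1/2 ✓
b·c²: (-1/2)·4 + 250/897·529/100 + 67/78·1 = 1/3 ✓
b·Ac: 250/897·(-23/200) + 67/78·31/134 = 1/6 ✓
b·c³: (-1/2)·8 + 250/897·12167/1000 + 67/78·1 = 1/4 ✓
b·(c∘Ac): 250/897·(-529/2000) + 67/78·31/134 = 1/8 ✓
b·Ac²: 250/897·(-23/100) + 67/78·23/134 = 1/12 ✓
b·A²c: 67/78·13/268 = 1/24 ✓; 4 stages ⇒ order 4.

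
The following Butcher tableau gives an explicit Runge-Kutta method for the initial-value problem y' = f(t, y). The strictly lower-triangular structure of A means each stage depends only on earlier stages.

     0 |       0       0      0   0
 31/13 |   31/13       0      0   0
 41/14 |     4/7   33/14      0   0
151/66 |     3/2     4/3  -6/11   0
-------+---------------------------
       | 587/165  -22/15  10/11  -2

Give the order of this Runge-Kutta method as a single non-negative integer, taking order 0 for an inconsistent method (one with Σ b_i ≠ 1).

1

b = (587/165, -22/15, 10/11, -2)
c = (0, 31/13, 41/14, 151/66)
Ac = (0, 0, 1023/182, 4751/3003)
Σ b_i: 587/165·1 + (-22/15)·1 + 10/11·1 + (-2)·1 = 1 ✓
b·c: (-22/15)·31/13 + 10/11·41/14 + (-2)·151/66 = -81244/15015 ≠ 1/2 ⇒ order 1.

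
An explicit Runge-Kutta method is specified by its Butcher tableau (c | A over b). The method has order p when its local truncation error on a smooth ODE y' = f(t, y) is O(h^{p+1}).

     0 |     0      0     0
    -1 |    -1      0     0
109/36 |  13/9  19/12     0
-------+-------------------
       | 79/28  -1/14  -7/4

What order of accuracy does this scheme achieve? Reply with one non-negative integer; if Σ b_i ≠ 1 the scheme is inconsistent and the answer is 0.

1

b = (79/28, -1/14, -7/4)
c = (0, -1, 109/36)
Ac = (0, 0, -19/12)
Σ b_i: 79/28·1 + (-1/14)·1 + (-7/4)·1 = 1 ✓
b·c: (-1/14)·(-1) + (-7/4)·109/36 = -5269/1008 ≠ 1/2 ⇒ order 1.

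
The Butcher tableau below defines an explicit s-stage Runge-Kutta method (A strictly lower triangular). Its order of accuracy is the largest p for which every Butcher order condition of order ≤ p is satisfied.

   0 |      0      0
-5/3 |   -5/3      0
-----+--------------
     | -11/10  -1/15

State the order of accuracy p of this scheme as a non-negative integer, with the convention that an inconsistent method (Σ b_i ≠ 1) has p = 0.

0

b = (-11/10, -1/15)
c = (0, -5/3)
Σ b_i: (-11/10)·1 + (-1/15)·1 = -7/6 ≠ 1 ⇒ order 0.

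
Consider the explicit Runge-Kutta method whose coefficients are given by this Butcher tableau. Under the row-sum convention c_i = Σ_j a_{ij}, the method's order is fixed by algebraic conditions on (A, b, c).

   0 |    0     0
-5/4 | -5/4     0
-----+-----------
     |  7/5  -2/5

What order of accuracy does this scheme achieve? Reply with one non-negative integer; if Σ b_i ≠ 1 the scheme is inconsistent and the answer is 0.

b = (7/5, -2/5)
c = (0, -5/4)
Σ b_i: 7/5·1 + (-2/5)·1 = 1 ✓
b·c: (-2/5)·(-5/4) = 1/2 ✓; 2 stages ⇒ order 2.

2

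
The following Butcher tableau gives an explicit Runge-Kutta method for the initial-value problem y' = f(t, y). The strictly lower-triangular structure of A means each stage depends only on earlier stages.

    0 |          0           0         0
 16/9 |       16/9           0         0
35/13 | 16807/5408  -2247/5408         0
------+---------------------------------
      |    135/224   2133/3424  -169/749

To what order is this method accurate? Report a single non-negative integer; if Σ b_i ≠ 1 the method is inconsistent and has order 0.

3

b = (135/224, 2133/3424, -169/749)
c = (0, 16/9, 35/13)
Ac = (0, 0, -749/1014)
Σ b_i: 135/224·1 + 2133/3424·1 + (-169/749)·1 = 1 ✓
b·c: 2133/3424·16/9 + (-169/749)·35/13 = 1/2 ✓
b·c²: 2133/3424·256/81 + (-169/749)·1225/169 = 1/3 ✓
b·Ac: (-169/749)·(-749/1014) = 1/6 ✓; 3 stages ⇒ order 3.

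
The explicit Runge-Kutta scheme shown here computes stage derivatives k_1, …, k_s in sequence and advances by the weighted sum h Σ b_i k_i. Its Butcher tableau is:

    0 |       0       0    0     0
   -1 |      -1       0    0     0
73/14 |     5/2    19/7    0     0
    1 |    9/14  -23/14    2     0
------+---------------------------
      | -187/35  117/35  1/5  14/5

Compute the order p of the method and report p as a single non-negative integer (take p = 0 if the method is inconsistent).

b = (-187/35, 117/35, 1/5, 14/5)
c = (0, -1, 73/14, 1)
Ac = (0, 0, -19/7, 169/14)
Σ b_i: (-187/35)·1 + 117/35·1 + 1/5·1 + 14/5·1 = 1 ✓
b·c: 117/35·(-1) + 1/5·73/14 + 14/5·1 = 1/2 ✓
b·c²: 117/35·1 + 1/5·5329/196 + 14/5·1 = 11349/980 ≠ 1/3 ⇒ order 2.
b·Ac: 1/5·(-19/7) + 14/5·169/14 = 1164/35 ≠ 1/6

2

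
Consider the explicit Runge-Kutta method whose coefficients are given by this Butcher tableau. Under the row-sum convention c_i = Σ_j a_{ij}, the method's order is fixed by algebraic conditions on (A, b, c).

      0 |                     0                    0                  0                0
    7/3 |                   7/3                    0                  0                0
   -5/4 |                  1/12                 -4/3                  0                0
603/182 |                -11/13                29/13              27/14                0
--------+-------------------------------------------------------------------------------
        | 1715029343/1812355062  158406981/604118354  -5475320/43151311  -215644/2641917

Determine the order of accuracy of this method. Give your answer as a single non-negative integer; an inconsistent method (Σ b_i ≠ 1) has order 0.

3

b = (1715029343/1812355062, 158406981/604118354, -5475320/43151311, -215644/2641917)
c = (0, 7/3, -5/4, 603/182)
Ac = (0, 0, -28/9, 6103/2184)
Σ b_i: 1715029343/1812355062·1 + 158406981/604118354·1 + (-5475320/43151311)·1 + (-215644/2641917)·1 = 1 ✓
b·c: 158406981/604118354·7/3 + (-5475320/43151311)·(-5/4) + (-215644/2641917)·603/182 = 1/2 ✓
b·c²: 158406981/604118354·49/9 + (-5475320/43151311)·25/16 + (-215644/2641917)·363609/33124 = 1/3 ✓
b·Ac: (-5475320/43151311)·(-28/9) + (-215644/2641917)·6103/2184 = 1/6 ✓
b·c³: 158406981/604118354·343/27 + (-5475320/43151311)·(-125/64) + (-215644/2641917)·219256227/6028568 = 172536453041/282727389672 ≠ 1/4 ⇒ order 3.
b·(c∘Ac): (-5475320/43151311)·35/9 + (-215644/2641917)·1226703/132496 = -1940499571/1553447196 ≠ 1/8
b·Ac²: (-5475320/43151311)·(-196/27) + (-215644/2641917)·397279/26208 = -140348111/443842056 ≠ 1/12
b·A²c: (-215644/2641917)·(-6) = 431288/880639 ≠ 1/24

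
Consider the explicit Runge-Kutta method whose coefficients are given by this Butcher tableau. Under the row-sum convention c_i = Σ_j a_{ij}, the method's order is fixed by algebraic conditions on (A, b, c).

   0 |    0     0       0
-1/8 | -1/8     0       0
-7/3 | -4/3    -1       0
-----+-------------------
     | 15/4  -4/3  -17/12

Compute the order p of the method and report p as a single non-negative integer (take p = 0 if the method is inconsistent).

1

b = (15/4, -4/3, -17/12)
c = (0, -1/8, -7/3)
Ac = (0, 0, 1/8)
Σ b_i: 15/4·1 + (-4/3)·1 + (-17/12)·1 = 1 ✓
b·c: (-4/3)·(-1/8) + (-17/12)·(-7/3) = 125/36 ≠ 1/2 ⇒ order 1.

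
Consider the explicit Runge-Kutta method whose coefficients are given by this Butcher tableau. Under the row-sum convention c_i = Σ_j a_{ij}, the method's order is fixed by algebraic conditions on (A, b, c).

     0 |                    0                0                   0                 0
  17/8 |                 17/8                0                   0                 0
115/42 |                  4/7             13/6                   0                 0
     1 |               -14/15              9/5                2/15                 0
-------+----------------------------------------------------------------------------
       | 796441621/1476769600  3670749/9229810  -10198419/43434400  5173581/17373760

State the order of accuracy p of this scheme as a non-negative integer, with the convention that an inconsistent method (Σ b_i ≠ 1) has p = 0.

3

b = (796441621/1476769600, 3670749/9229810, -10198419/43434400, 5173581/17373760)
c = (0, 17/8, 115/42, 1)
Ac = (0, 0, 221/48, 10559/2520)
Σ b_i: 796441621/1476769600·1 + 3670749/9229810·1 + (-10198419/43434400)·1 + 5173581/17373760·1 = 1 ✓
b·c: 3670749/9229810·17/8 + (-10198419/43434400)·115/42 + 5173581/17373760·1 = 1/2 ✓
b·c²: 3670749/9229810·289/64 + (-10198419/43434400)·13225/1764 + 5173581/17373760·1 = 1/3 ✓
b·Ac: (-10198419/43434400)·221/48 + 5173581/17373760·10559/2520 = 1/6 ✓
b·c³: 3670749/9229810·4913/512 + (-10198419/43434400)·1520875/74088 + 5173581/17373760·1 = -1766099887/2501821440 ≠ 1/4 ⇒ order 3.
b·(c∘Ac): (-10198419/43434400)·25415/2016 + 5173581/17373760·10559/2520 = -2379954529/1389900800 ≠ 1/8
b·Ac²: (-10198419/43434400)·3757/384 + 5173581/17373760·3864323/423360 = 3684845369/8756375040 ≠ 1/12
b·A²c: 5173581/17373760·221/360 = 381120467/2084851200 ≠ 1/24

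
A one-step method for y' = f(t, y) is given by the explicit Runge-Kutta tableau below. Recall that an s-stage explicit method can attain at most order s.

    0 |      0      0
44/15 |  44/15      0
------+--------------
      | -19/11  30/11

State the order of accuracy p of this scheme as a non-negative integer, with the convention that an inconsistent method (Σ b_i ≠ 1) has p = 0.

b = (-19/11, 30/11)
c = (0, 44/15)
Σ b_i: (-19/11)·1 + 30/11·1 = 1 ✓
b·c: 30/11·44/15 = 8 ≠ 1/2 ⇒ order 1.

1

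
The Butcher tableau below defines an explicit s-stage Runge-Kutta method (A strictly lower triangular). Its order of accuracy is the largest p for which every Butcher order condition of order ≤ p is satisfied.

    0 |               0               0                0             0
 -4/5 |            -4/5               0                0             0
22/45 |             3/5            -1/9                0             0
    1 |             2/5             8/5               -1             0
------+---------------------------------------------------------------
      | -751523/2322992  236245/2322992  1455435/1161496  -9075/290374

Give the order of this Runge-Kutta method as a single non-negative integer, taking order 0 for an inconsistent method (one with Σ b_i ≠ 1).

3

b = (-751523/2322992, 236245/2322992, 1455435/1161496, -9075/290374)
c = (0, -4/5, 22/45, 1)
Ac = (0, 0, 4/45, -398/225)
Σ b_i: (-751523/2322992)·1 + 236245/2322992·1 + 1455435/1161496·1 + (-9075/290374)·1 = 1 ✓
b·c: 236245/2322992·(-4/5) + 1455435/1161496·22/45 + (-9075/290374)·1 = 1/2 ✓
b·c²: 236245/2322992·16/25 + 1455435/1161496·484/2025 + (-9075/290374)·1 = 1/3 ✓
b·Ac: 1455435/1161496·4/45 + (-9075/290374)·(-398/225) = 1/6 ✓
b·c³: 236245/2322992·(-64/125) + 1455435/1161496·10648/91125 + (-9075/290374)·1 = 12367613/196002450 ≠ 1/4 ⇒ order 3.
b·(c∘Ac): 1455435/1161496·88/2025 + (-9075/290374)·(-398/225) = 79662/725935 ≠ 1/8
b·Ac²: 1455435/1161496·(-16/225) + (-9075/290374)·7948/10125 = -2227376/19600245 ≠ 1/12
b·A²c: (-9075/290374)·(-4/45) = 1210/435561 ≠ 1/24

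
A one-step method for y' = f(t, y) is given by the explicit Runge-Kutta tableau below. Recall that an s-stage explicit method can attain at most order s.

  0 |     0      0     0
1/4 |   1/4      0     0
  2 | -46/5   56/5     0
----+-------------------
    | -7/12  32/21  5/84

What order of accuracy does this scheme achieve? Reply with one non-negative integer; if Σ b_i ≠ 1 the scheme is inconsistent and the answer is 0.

3

b = (-7/12, 32/21, 5/84)
c = (0, 1/4, 2)
Ac = (0, 0, 14/5)
Σ b_i: (-7/12)·1 + 32/21·1 + 5/84·1 = 1 ✓
b·c: 32/21·1/4 + 5/84·2 = 1/2 ✓
b·c²: 32/21·1/16 + 5/84·4 = 1/3 ✓
b·Ac: 5/84·14/5 = 1/6 ✓; 3 stages ⇒ order 3.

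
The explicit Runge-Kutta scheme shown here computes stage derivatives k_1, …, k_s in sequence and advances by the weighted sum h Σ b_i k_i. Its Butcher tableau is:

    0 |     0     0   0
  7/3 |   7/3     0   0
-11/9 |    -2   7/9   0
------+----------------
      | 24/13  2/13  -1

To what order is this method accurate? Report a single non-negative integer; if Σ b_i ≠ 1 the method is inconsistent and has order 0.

1

b = (24/13, 2/13, -1)
c = (0, 7/3, -11/9)
Ac = (0, 0, 49/27)
Σ b_i: 24/13·1 + 2/13·1 + (-1)·1 = 1 ✓
b·c: 2/13·7/3 + (-1)·(-11/9) = 185/117 ≠ 1/2 ⇒ order 1.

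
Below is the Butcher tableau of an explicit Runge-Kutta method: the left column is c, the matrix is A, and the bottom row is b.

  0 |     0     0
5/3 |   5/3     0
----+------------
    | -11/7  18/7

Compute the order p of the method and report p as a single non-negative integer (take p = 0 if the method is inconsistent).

1

b = (-11/7, 18/7)
c = (0, 5/3)
Σ b_i: (-11/7)·1 + 18/7·1 = 1 ✓
b·c: 18/7·5/3 = 30/7 ≠ 1/2 ⇒ order 1.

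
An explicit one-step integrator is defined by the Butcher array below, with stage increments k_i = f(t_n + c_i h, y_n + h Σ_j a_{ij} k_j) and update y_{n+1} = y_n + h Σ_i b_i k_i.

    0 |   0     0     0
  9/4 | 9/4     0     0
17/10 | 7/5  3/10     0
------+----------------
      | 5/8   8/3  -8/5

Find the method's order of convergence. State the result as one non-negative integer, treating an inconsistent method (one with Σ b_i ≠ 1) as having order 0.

b = (5/8, 8/3, -8/5)
c = (0, 9/4, 17/10)
Ac = (0, 0, 27/40)
Σ b_i: 5/8·1 + 8/3·1 + (-8/5)·1 = 203/120 ≠ 1 ⇒ order 0.

0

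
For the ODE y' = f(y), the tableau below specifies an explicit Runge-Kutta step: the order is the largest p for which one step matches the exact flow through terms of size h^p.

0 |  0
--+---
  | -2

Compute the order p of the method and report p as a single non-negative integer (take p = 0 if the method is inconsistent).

0

b = (-2)
c = (0)
Σ b_i: (-2)·1 = -2 ≠ 1 ⇒ order 0.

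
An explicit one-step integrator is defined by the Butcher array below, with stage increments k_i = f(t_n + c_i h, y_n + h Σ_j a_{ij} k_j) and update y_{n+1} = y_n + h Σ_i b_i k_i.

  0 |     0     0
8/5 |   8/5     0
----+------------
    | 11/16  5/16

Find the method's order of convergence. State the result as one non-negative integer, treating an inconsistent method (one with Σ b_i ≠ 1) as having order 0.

b = (11/16, 5/16)
c = (0, 8/5)
Σ b_i: 11/16·1 + 5/16·1 = 1 ✓
b·c: 5/16·8/5 = 1/2 ✓; 2 stages ⇒ order 2.

2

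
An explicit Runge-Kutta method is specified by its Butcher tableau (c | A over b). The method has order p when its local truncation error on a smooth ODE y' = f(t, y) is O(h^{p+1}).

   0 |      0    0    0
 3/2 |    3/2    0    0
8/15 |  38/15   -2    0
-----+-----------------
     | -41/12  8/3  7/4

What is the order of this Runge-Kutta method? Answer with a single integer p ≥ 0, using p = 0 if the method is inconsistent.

1

b = (-41/12, 8/3, 7/4)
c = (0, 3/2, 8/15)
Ac = (0, 0, -3)
Σ b_i: (-41/12)·1 + 8/3·1 + 7/4·1 = 1 ✓
b·c: 8/3·3/2 + 7/4·8/15 = 74/15 ≠ 1/2 ⇒ order 1.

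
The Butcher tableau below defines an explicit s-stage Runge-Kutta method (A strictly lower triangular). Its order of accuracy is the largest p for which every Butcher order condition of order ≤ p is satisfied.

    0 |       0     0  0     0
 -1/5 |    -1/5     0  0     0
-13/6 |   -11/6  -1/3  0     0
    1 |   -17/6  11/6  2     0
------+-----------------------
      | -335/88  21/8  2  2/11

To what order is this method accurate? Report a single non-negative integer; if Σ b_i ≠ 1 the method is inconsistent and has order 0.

b = (-335/88, 21/8, 2, 2/11)
c = (0, -1/5, -13/6, 1)
Ac = (0, 0, 1/15, -47/10)
Σ b_i: (-335/88)·1 + 21/8·1 + 2·1 + 2/11·1 = 1 ✓
b·c: 21/8·(-1/5) + 2·(-13/6) + 2/11·1 = -6173/1320 ≠ 1/2 ⇒ order 1.

1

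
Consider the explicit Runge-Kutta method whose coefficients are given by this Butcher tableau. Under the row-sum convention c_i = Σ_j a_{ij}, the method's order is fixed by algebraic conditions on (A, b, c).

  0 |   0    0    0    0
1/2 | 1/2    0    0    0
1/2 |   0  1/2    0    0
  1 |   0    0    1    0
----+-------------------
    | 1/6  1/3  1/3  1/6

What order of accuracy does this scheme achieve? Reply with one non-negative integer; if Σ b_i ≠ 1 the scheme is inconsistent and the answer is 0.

b = (1/6, 1/3, 1/3, 1/6)
c = (0, 1/2, 1/2, 1)
Ac = (0, 0, 1/4, 1/2)
Σ b_i: 1/6·1 + 1/3·1 + 1/3·1 + 1/6·1 = 1 ✓
b·c: 1/3·1/2 + 1/3·1/2 + 1/6·1 = 1/2 ✓
b·c²: 1/3·1/4 + 1/3·1/4 + 1/6·1 = 1/3 ✓
b·Ac: 1/3·1/4 + 1/6·1/2 = 1/6 ✓
b·c³: 1/3·1/8 + 1/3·1/8 + 1/6·1 = 1/4 ✓
b·(c∘Ac): 1/3·1/8 + 1/6·1/2 = 1/8 ✓
b·Ac²: 1/3·1/8 + 1/6·1/4 = 1/12 ✓
b·A²c: 1/6·1/4 = 1/24 ✓; 4 stages ⇒ order 4.

4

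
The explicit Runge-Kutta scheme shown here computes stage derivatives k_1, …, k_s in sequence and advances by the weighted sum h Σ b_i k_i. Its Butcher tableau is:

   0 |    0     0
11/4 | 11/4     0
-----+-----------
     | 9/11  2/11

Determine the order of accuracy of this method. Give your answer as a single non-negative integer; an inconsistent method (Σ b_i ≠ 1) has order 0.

b = (9/11, 2/11)
c = (0, 11/4)
Σ b_i: 9/11·1 + 2/11·1 = 1 ✓
b·c: 2/11·11/4 = 1/2 ✓; 2 stages ⇒ order 2.

2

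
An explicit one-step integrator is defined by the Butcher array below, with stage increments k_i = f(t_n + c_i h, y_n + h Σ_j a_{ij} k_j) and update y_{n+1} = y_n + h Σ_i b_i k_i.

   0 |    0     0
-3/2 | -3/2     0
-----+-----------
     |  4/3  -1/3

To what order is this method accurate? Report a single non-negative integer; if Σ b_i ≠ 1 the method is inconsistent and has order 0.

b = (4/3, -1/3)
c = (0, -3/2)
Σ b_i: 4/3·1 + (-1/3)·1 = 1 ✓
b·c: (-1/3)·(-3/2) = 1/2 ✓; 2 stages ⇒ order 2.

2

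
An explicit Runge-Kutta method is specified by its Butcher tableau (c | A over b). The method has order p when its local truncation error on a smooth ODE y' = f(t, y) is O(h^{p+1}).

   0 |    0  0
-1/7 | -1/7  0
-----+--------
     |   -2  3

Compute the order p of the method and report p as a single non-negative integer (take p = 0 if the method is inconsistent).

1

b = (-2, 3)
c = (0, -1/7)
Σ b_i: (-2)·1 + 3·1 = 1 ✓
b·c: 3·(-1/7) = -3/7 ≠ 1/2 ⇒ order 1.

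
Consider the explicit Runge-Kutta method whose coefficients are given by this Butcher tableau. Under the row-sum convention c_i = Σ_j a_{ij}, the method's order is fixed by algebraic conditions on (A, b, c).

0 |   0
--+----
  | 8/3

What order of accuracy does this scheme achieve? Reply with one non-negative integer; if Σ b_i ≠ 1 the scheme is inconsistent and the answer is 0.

0

b = (8/3)
c = (0)
Σ b_i: 8/3·1 = 8/3 ≠ 1 ⇒ order 0.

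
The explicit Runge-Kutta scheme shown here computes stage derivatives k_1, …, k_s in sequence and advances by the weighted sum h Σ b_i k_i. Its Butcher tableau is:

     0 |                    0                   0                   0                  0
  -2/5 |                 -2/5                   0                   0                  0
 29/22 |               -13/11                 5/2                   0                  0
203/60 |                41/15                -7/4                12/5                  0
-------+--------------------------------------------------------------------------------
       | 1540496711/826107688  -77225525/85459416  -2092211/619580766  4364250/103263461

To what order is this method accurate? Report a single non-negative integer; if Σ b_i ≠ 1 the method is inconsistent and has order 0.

3

b = (1540496711/826107688, -77225525/85459416, -2092211/619580766, 4364250/103263461)
c = (0, -2/5, 29/22, 203/60)
Ac = (0, 0, -1, 85/22)
Σ b_i: 1540496711/826107688·1 + (-77225525/85459416)·1 + (-2092211/619580766)·1 + 4364250/103263461·1 = 1 ✓
b·c: (-77225525/85459416)·(-2/5) + (-2092211/619580766)·29/22 + 4364250/103263461·203/60 = 1/2 ✓
b·c²: (-77225525/85459416)·4/25 + (-2092211/619580766)·841/484 + 4364250/103263461·41209/3600 = 1/3 ✓
b·Ac: (-2092211/619580766)·(-1) + 4364250/103263461·85/22 = 1/6 ✓
b·c³: (-77225525/85459416)·(-8/125) + (-2092211/619580766)·24389/10648 + 4364250/103263461·8365427/216000 = 13592413583/8057602080 ≠ 1/4 ⇒ order 3.
b·(c∘Ac): (-2092211/619580766)·(-29/22) + 4364250/103263461·3451/264 = 11898413/21364854 ≠ 1/8
b·Ac²: (-2092211/619580766)·2/5 + 4364250/103263461·11768/3025 = 13686493/83933355 ≠ 1/12
b·A²c: 4364250/103263461·(-12/5) = -10474200/103263461 ≠ 1/24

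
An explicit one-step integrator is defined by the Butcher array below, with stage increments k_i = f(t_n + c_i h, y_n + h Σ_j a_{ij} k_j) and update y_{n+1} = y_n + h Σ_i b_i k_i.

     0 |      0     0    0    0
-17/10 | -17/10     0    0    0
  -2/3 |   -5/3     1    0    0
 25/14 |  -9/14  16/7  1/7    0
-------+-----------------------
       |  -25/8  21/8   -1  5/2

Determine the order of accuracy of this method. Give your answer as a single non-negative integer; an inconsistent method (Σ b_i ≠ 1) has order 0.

1

b = (-25/8, 21/8, -1, 5/2)
c = (0, -17/10, -2/3, 25/14)
Ac = (0, 0, -17/10, -418/105)
Σ b_i: (-25/8)·1 + 21/8·1 + (-1)·1 + 5/2·1 = 1 ✓
b·c: 21/8·(-17/10) + (-1)·(-2/3) + 5/2·25/14 = 1123/1680 ≠ 1/2 ⇒ order 1.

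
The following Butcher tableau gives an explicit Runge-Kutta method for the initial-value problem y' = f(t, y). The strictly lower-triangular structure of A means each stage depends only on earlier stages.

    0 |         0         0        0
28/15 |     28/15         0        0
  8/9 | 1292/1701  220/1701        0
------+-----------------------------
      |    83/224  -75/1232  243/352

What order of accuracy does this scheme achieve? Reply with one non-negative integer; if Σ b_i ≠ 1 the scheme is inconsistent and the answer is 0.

b = (83/224, -75/1232, 243/352)
c = (0, 28/15, 8/9)
Ac = (0, 0, 176/729)
Σ b_i: 83/224·1 + (-75/1232)·1 + 243/352·1 = 1 ✓
b·c: (-75/1232)·28/15 + 243/352·8/9 = 1/2 ✓
b·c²: (-75/1232)·784/225 + 243/352·64/81 = 1/3 ✓
b·Ac: 243/352·176/729 = 1/6 ✓; 3 stages ⇒ order 3.

3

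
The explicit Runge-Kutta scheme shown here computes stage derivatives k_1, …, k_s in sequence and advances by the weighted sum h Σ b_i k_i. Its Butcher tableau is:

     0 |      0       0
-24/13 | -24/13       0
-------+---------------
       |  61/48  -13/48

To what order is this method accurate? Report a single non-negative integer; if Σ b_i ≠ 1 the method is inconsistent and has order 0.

2

b = (61/48, -13/48)
c = (0, -24/13)
Σ b_i: 61/48·1 + (-13/48)·1 = 1 ✓
b·c: (-13/48)·(-24/13) = 1/2 ✓; 2 stages ⇒ order 2.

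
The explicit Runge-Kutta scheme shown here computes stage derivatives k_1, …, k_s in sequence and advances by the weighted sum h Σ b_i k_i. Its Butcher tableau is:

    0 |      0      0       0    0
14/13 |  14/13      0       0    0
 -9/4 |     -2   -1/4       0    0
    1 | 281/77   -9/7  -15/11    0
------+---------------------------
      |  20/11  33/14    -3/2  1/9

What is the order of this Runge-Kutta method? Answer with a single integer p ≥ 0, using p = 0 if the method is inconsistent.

0

b = (20/11, 33/14, -3/2, 1/9)
c = (0, 14/13, -9/4, 1)
Ac = (0, 0, -7/26, 963/572)
Σ b_i: 20/11·1 + 33/14·1 + (-3/2)·1 + 1/9·1 = 1931/693 ≠ 1 ⇒ order 0.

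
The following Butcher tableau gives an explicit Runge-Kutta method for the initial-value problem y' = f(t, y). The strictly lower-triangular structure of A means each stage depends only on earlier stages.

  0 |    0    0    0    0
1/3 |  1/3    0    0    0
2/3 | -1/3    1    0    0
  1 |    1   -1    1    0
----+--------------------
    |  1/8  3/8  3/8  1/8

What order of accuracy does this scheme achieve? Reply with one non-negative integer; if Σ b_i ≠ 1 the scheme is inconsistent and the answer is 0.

4

b = (1/8, 3/8, 3/8, 1/8)
c = (0, 1/3, 2/3, 1)
Ac = (0, 0, 1/3, 1/3)
Σ b_i: 1/8·1 + 3/8·1 + 3/8·1 + 1/8·1 = 1 ✓
b·c: 3/8·1/3 + 3/8·2/3 + 1/8·1 = 1/2 ✓
b·c²: 3/8·1/9 + 3/8·4/9 + 1/8·1 = 1/3 ✓
b·Ac: 3/8·1/3 + 1/8·1/3 = 1/6 ✓
b·c³: 3/8·1/27 + 3/8·8/27 + 1/8·1 = 1/4 ✓
b·(c∘Ac): 3/8·2/9 + 1/8·1/3 = 1/8 ✓
b·Ac²: 3/8·1/9 + 1/8·1/3 = 1/12 ✓
b·A²c: 1/8·1/3 = 1/24 ✓; 4 stages ⇒ order 4.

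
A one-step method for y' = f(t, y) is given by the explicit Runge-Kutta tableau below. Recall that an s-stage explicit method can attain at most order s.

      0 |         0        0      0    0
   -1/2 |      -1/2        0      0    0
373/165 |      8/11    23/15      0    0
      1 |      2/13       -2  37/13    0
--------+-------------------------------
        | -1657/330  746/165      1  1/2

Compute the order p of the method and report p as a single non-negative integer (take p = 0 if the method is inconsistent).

2

b = (-1657/330, 746/165, 1, 1/2)
c = (0, -1/2, 373/165, 1)
Ac = (0, 0, -23/30, 15946/2145)
Σ b_i: (-1657/330)·1 + 746/165·1 + 1·1 + 1/2·1 = 1 ✓
b·c: 746/165·(-1/2) + 1·373/165 + 1/2·1 = 1/2 ✓
b·c²: 746/165·1/4 + 1·139129/27225 + 1/2·1 = 183514/27225 ≠ 1/3 ⇒ order 2.
b·Ac: 1·(-23/30) + 1/2·15946/2145 = 4219/1430 ≠ 1/6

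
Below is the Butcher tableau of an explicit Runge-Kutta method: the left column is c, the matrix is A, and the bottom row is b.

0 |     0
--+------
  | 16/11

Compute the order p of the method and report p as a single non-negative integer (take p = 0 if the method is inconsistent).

b = (16/11)
c = (0)
Σ b_i: 16/11·1 = 16/11 ≠ 1 ⇒ order 0.

0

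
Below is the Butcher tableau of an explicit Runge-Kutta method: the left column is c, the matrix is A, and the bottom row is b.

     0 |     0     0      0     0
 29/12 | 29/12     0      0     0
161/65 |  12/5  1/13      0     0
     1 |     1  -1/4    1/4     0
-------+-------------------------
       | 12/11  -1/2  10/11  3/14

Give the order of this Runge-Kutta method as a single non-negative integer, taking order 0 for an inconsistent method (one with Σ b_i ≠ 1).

0

b = (12/11, -1/2, 10/11, 3/14)
c = (0, 29/12, 161/65, 1)
Ac = (0, 0, 29/156, 47/3120)
Σ b_i: 12/11·1 + (-1/2)·1 + 10/11·1 + 3/14·1 = 12/7 ≠ 1 ⇒ order 0.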